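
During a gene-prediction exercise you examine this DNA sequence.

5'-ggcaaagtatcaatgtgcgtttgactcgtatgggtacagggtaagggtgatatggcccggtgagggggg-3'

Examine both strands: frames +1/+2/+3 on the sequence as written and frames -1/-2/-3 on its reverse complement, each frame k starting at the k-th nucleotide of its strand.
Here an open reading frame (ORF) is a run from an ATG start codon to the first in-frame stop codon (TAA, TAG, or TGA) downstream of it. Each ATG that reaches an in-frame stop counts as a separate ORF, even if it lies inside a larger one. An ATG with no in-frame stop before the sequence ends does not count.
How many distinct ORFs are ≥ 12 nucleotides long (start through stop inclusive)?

3

Reverse complement (5'→3'): CCCCCCTCACCGGGCCATATCACCCTTACCCTGTACCCATACGAGTCAAACGCACATTGATACTTTGCC
Frame +1: GGC AAA GTA TCA ATG TGC GTT TGA CTC GTA TGG GTA CAG GGT AAG GGT GAT ATG GCC CGG TGA GGG GGG — ATG at 13, stop TGA at 22 → 12 nt; ATG at 52, stop TGA at 61 → 12 nt.
Frame +2: GCA AAG TAT CAA TGT GCG TTT GAC TCG TAT GGG TAC AGG GTA AGG GTG ATA TGG CCC GGT GAG GGG — no ATG→stop ORF.
Frame +3: CAA AGT ATC AAT GTG CGT TTG ACT CGT ATG GGT ACA GGG TAA GGG TGA TAT GGC CCG GTG AGG GGG — ATG at 30, stop TAA at 42 → 15 nt.
Frame -1: CCC CCC TCA CCG GGC CAT ATC ACC CTT ACC CTG TAC CCA TAC GAG TCA AAC GCA CAT TGA TAC TTT GCC — no ATG→stop ORF.
Frame -2: CCC CCT CAC CGG GCC ATA TCA CCC TTA CCC TGT ACC CAT ACG AGT CAA ACG CAC ATT GAT ACT TTG — no ATG→stop ORF.
Frame -3: CCC CTC ACC GGG CCA TAT CAC CCT TAC CCT GTA CCC ATA CGA GTC AAA CGC ACA TTG ATA CTT TGC — no ATG→stop ORF.
ORFs ≥ 12 nucleotides: frame +1 13–24 (12 nucleotides), frame +1 52–63 (12 nucleotides), frame +3 30–44 (15 nucleotides). Count = 3.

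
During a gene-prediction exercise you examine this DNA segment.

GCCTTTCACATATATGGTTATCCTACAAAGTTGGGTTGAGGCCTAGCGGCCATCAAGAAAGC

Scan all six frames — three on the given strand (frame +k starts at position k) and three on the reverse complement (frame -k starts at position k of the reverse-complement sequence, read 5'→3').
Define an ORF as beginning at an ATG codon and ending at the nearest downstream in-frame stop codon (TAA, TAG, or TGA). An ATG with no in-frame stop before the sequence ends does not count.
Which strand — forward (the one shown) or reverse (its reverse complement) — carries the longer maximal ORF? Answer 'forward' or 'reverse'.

reverse

Reverse complement (5'→3'): GCTTTCTTGATGGCCGCTAGGCCTCAACCCAACTTTGTAGGATAACCATATATGTGAAAGGC
Frame +1: GCC TTT CAC ATA TAT GGT TAT CCT ACA AAG TTG GGT TGA GGC CTA GCG GCC ATC AAG AAA — no ATG→stop ORF.
Frame +2: CCT TTC ACA TAT ATG GTT ATC CTA CAA AGT TGG GTT GAG GCC TAG CGG CCA TCA AGA AAG — ATG at 14, stop TAG at 44 → 33 nt.
Frame +3: CTT TCA CAT ATA TGG TTA TCC TAC AAA GTT GGG TTG AGG CCT AGC GGC CAT CAA GAA AGC — no ATG→stop ORF.
Frame -1: GCT TTC TTG ATG GCC GCT AGG CCT CAA CCC AAC TTT GTA GGA TAA CCA TAT ATG TGA AAG — ATG at 10, stop TAA at 43 → 36 nt; ATG at 52, stop TGA at 55 → 6 nt.
Frame -2: CTT TCT TGA TGG CCG CTA GGC CTC AAC CCA ACT TTG TAG GAT AAC CAT ATA TGT GAA AGG — no ATG→stop ORF.
Frame -3: TTT CTT GAT GGC CGC TAG GCC TCA ACC CAA CTT TGT AGG ATA ACC ATA TAT GTG AAA GGC — no ATG→stop ORF.
Forward-strand max 33 nt; reverse-strand max 36 nt. The reverse strand has the longer ORF.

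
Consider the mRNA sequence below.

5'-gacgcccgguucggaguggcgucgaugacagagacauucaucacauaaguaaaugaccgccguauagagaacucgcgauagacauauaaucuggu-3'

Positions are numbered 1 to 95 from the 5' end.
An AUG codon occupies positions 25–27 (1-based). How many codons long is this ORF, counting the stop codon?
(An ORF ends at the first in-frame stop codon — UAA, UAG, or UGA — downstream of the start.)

Codons from position 25: AUG (25–27), ACA (28–30), GAG (31–33), ACA (34–36), UUC (37–39), AUC (40–42), ACA (43–45), UAA (46–48).
UAA is the first in-frame stop; that's 8 codons including the stop.

8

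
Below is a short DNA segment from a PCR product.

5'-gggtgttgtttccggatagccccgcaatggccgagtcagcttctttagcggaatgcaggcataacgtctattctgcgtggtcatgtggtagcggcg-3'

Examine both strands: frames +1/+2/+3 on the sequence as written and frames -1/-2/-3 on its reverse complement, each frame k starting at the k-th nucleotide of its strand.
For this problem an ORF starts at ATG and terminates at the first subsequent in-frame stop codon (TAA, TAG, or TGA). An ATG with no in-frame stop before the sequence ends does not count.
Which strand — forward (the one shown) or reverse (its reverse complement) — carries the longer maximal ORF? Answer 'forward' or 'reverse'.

reverse

Reverse complement (5'→3'): CGCCGCTACCACATGACCACGCAGAATAGACGTTATGCCTGCATTCCGCTAAAGAAGCTGACTCGGCCATTGCGGGGCTATCCGGAAACAACACCC
Frame +1: GGG TGT TGT TTC CGG ATA GCC CCG CAA TGG CCG AGT CAG CTT CTT TAG CGG AAT GCA GGC ATA ACG TCT ATT CTG CGT GGT CAT GTG GTA GCG GCG — no ATG→stop ORF.
Frame +2: GGT GTT GTT TCC GGA TAG CCC CGC AAT GGC CGA GTC AGC TTC TTT AGC GGA ATG CAG GCA TAA CGT CTA TTC TGC GTG GTC ATG TGG TAG CGG — ATG at 53, stop TAA at 62 → 12 nt; ATG at 83, stop TAG at 89 → 9 nt.
Frame +3: GTG TTG TTT CCG GAT AGC CCC GCA ATG GCC GAG TCA GCT TCT TTA GCG GAA TGC AGG CAT AAC GTC TAT TCT GCG TGG TCA TGT GGT AGC GGC — no ATG→stop ORF.
Frame -1: CGC CGC TAC CAC ATG ACC ACG CAG AAT AGA CGT TAT GCC TGC ATT CCG CTA AAG AAG CTG ACT CGG CCA TTG CGG GGC TAT CCG GAA ACA ACA CCC — no ATG→stop ORF.
Frame -2: GCC GCT ACC ACA TGA CCA CGC AGA ATA GAC GTT ATG CCT GCA TTC CGC TAA AGA AGC TGA CTC GGC CAT TGC GGG GCT ATC CGG AAA CAA CAC — ATG at 35, stop TAA at 50 → 18 nt.
Frame -3: CCG CTA CCA CAT GAC CAC GCA GAA TAG ACG TTA TGC CTG CAT TCC GCT AAA GAA GCT GAC TCG GCC ATT GCG GGG CTA TCC GGA AAC AAC ACC — no ATG→stop ORF.
Forward-strand max 12 nt; reverse-strand max 18 nt. The reverse strand has the longer ORF.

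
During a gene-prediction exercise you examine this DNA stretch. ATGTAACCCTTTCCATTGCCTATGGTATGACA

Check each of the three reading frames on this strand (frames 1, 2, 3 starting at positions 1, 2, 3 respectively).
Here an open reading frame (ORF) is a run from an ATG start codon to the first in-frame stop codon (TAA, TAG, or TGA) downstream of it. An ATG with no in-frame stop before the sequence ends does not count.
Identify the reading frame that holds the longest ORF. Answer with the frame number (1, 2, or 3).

Frame 1: ATG TAA CCC TTT CCA TTG CCT ATG GTA TGA — ATG at 1, stop TAA at 4 → 6 nt; ATG at 22, stop TGA at 28 → 9 nt.
Frame 2: TGT AAC CCT TTC CAT TGC CTA TGG TAT GAC — no ATG→stop ORF.
Frame 3: GTA ACC CTT TCC ATT GCC TAT GGT ATG ACA — no ATG→stop ORF.
Longest ORF is 9 nt in frame 1 (positions 22–30).

1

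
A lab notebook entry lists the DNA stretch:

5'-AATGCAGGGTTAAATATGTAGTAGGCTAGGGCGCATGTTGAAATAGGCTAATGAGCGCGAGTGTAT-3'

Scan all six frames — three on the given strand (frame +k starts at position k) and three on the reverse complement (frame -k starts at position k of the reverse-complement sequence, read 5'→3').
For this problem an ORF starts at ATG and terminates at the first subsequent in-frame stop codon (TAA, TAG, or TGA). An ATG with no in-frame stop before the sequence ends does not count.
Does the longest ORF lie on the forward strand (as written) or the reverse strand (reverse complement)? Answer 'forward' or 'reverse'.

Reverse complement (5'→3'): ATACACTCGCGCTCATTAGCCTATTTCAACATGCGCCCTAGCCTACTACATATTTAACCCTGCATT
Frame +1: AAT GCA GGG TTA AAT ATG TAG TAG GCT AGG GCG CAT GTT GAA ATA GGC TAA TGA GCG CGA GTG TAT — ATG at 16, stop TAG at 19 → 6 nt.
Frame +2: ATG CAG GGT TAA ATA TGT AGT AGG CTA GGG CGC ATG TTG AAA TAG GCT AAT GAG CGC GAG TGT — ATG at 2, stop TAA at 11 → 12 nt; ATG at 35, stop TAG at 44 → 12 nt.
Frame +3: TGC AGG GTT AAA TAT GTA GTA GGC TAG GGC GCA TGT TGA AAT AGG CTA ATG AGC GCG AGT GTA — no ATG→stop ORF.
Frame -1: ATA CAC TCG CGC TCA TTA GCC TAT TTC AAC ATG CGC CCT AGC CTA CTA CAT ATT TAA CCC TGC ATT — ATG at 31, stop TAA at 55 → 27 nt.
Frame -2: TAC ACT CGC GCT CAT TAG CCT ATT TCA ACA TGC GCC CTA GCC TAC TAC ATA TTT AAC CCT GCA — no ATG→stop ORF.
Frame -3: ACA CTC GCG CTC ATT AGC CTA TTT CAA CAT GCG CCC TAG CCT ACT ACA TAT TTA ACC CTG CAT — no ATG→stop ORF.
Forward-strand max 12 nt; reverse-strand max 27 nt. The reverse strand has the longer ORF.

reverse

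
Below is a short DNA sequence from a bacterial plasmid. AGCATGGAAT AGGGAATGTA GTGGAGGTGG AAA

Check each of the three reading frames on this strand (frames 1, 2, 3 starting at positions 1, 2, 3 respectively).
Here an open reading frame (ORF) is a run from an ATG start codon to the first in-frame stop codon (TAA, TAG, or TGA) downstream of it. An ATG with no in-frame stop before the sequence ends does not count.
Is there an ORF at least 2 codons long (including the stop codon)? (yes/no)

Frame 1: AGC ATG GAA TAG GGA ATG TAG TGG AGG TGG AAA — ATG at 4, stop TAG at 10 → 9 nt; ATG at 16, stop TAG at 19 → 6 nt.
Frame 2: GCA TGG AAT AGG GAA TGT AGT GGA GGT GGA — no ATG→stop ORF.
Frame 3: CAT GGA ATA GGG AAT GTA GTG GAG GTG GAA — no ATG→stop ORF.
Frame 1 has an ORF of 3 codons (positions 4–12) ≥ 2, so yes.

yes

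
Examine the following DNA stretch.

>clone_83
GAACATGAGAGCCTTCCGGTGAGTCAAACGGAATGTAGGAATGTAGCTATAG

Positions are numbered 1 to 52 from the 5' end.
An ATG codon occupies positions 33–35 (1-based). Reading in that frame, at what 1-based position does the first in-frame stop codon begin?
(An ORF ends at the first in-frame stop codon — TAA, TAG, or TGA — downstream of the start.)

36

Codons from position 33: ATG (33–35), TAG (36–38).
TAG is a stop codon; it begins at position 36.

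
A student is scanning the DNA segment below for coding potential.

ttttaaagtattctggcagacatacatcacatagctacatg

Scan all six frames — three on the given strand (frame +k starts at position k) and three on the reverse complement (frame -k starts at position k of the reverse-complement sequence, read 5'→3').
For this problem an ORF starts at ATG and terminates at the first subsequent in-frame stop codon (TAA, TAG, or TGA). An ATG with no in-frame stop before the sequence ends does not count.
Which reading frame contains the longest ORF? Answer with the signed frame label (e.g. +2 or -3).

Reverse complement (5'→3'): CATGTAGCTATGTGATGTATGTCTGCCAGAATACTTTAAAA
Frame +1: TTT TAA AGT ATT CTG GCA GAC ATA CAT CAC ATA GCT ACA — no ATG→stop ORF.
Frame +2: TTT AAA GTA TTC TGG CAG ACA TAC ATC ACA TAG CTA CAT — no ATG→stop ORF.
Frame +3: TTA AAG TAT TCT GGC AGA CAT ACA TCA CAT AGC TAC ATG — no ATG→stop ORF.
Frame -1: CAT GTA GCT ATG TGA TGT ATG TCT GCC AGA ATA CTT TAA — ATG at 10, stop TGA at 13 → 6 nt; ATG at 19, stop TAA at 37 → 21 nt.
Frame -2: ATG TAG CTA TGT GAT GTA TGT CTG CCA GAA TAC TTT AAA — ATG at 2, stop TAG at 5 → 6 nt.
Frame -3: TGT AGC TAT GTG ATG TAT GTC TGC CAG AAT ACT TTA AAA — no ATG→stop ORF.
Longest ORF is 21 nt in frame -1 (positions 19–39).

-1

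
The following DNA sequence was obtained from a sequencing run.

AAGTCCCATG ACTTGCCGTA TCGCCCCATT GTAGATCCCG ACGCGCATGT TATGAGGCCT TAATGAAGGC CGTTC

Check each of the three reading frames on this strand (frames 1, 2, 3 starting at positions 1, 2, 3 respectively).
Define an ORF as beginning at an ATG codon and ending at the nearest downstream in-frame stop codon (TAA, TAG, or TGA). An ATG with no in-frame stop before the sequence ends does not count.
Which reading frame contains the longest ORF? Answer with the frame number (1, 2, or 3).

Frame 1: AAG TCC CAT GAC TTG CCG TAT CGC CCC ATT GTA GAT CCC GAC GCG CAT GTT ATG AGG CCT TAA TGA AGG CCG TTC — ATG at 52, stop TAA at 61 → 12 nt.
Frame 2: AGT CCC ATG ACT TGC CGT ATC GCC CCA TTG TAG ATC CCG ACG CGC ATG TTA TGA GGC CTT AAT GAA GGC CGT — ATG at 8, stop TAG at 32 → 27 nt; ATG at 47, stop TGA at 53 → 9 nt.
Frame 3: GTC CCA TGA CTT GCC GTA TCG CCC CAT TGT AGA TCC CGA CGC GCA TGT TAT GAG GCC TTA ATG AAG GCC GTT — no ATG→stop ORF.
Longest ORF is 27 nt in frame 2 (positions 8–34).

2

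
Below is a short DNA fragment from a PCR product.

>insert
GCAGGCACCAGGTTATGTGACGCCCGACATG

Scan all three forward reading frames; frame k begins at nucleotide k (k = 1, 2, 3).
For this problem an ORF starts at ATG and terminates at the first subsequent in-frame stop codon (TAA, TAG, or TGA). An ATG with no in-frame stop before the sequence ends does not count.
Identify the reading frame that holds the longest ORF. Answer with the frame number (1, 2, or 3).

Frame 1: GCA GGC ACC AGG TTA TGT GAC GCC CGA CAT — no ATG→stop ORF.
Frame 2: CAG GCA CCA GGT TAT GTG ACG CCC GAC ATG — no ATG→stop ORF.
Frame 3: AGG CAC CAG GTT ATG TGA CGC CCG ACA — ATG at 15, stop TGA at 18 → 6 nt.
Longest ORF is 6 nt in frame 3 (positions 15–20).

3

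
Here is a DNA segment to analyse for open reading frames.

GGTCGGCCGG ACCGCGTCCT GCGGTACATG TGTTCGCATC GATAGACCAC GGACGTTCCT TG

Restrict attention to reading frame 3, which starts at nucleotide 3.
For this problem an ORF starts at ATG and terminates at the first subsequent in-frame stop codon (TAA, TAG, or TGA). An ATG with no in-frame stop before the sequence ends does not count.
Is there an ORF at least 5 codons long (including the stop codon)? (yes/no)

Frame 3: TCG GCC GGA CCG CGT CCT GCG GTA CAT GTG TTC GCA TCG ATA GAC CAC GGA CGT TCC TTG — no ATG→stop ORF.
Largest ORF found is 0 codons < 5, so no.

no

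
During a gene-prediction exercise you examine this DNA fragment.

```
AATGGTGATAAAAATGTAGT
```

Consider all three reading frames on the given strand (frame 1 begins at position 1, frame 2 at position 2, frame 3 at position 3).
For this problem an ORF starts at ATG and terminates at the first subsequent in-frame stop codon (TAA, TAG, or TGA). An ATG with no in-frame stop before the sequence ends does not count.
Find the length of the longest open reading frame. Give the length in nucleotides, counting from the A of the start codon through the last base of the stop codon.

18

Frame 1: AAT GGT GAT AAA AAT GTA — no ATG→stop ORF.
Frame 2: ATG GTG ATA AAA ATG TAG — ATG at 2, stop TAG at 17 → 18 nt; ATG at 14, stop TAG at 17 → 6 nt.
Frame 3: TGG TGA TAA AAA TGT AGT — no ATG→stop ORF.
Longest: frame 2, positions 2–19, 18 nt = 6 codons = 5 aa. → 18 nucleotides.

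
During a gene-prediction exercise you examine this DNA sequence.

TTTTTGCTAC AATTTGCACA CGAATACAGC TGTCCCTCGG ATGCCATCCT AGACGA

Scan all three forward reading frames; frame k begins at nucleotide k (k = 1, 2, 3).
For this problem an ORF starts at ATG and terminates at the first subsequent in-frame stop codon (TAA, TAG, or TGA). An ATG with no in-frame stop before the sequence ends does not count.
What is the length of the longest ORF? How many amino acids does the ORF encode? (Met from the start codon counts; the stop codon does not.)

Frame 1: TTT TTG CTA CAA TTT GCA CAC GAA TAC AGC TGT CCC TCG GAT GCC ATC CTA GAC — no ATG→stop ORF.
Frame 2: TTT TGC TAC AAT TTG CAC ACG AAT ACA GCT GTC CCT CGG ATG CCA TCC TAG ACG — ATG at 41, stop TAG at 50 → 12 nt.
Frame 3: TTT GCT ACA ATT TGC ACA CGA ATA CAG CTG TCC CTC GGA TGC CAT CCT AGA CGA — no ATG→stop ORF.
Longest: frame 2, positions 41–52, 12 nt = 4 codons = 3 aa. → 3 amino acids.

3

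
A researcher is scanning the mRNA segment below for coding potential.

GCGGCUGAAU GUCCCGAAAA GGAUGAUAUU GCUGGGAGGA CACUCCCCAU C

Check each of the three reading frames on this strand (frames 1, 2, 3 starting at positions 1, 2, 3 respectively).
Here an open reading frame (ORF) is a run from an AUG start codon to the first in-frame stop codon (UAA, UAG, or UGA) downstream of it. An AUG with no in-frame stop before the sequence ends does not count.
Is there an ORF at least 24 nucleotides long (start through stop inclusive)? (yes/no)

Frame 1: GCG GCU GAA UGU CCC GAA AAG GAU GAU AUU GCU GGG AGG ACA CUC CCC AUC — no AUG→stop ORF.
Frame 2: CGG CUG AAU GUC CCG AAA AGG AUG AUA UUG CUG GGA GGA CAC UCC CCA — no AUG→stop ORF.
Frame 3: GGC UGA AUG UCC CGA AAA GGA UGA UAU UGC UGG GAG GAC ACU CCC CAU — AUG at 9, stop UGA at 24 → 18 nt.
Largest ORF found is 18 nucleotides < 24, so no.

no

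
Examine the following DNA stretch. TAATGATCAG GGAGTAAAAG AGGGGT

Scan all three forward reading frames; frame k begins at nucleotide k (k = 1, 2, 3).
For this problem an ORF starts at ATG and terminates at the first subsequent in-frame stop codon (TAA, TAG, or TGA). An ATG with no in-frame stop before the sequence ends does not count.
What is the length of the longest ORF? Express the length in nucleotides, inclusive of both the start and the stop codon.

15

Frame 1: TAA TGA TCA GGG AGT AAA AGA GGG — no ATG→stop ORF.
Frame 2: AAT GAT CAG GGA GTA AAA GAG GGG — no ATG→stop ORF.
Frame 3: ATG ATC AGG GAG TAA AAG AGG GGT — ATG at 3, stop TAA at 15 → 15 nt.
Longest: frame 3, positions 3–17, 15 nt = 5 codons = 4 aa. → 15 nucleotides.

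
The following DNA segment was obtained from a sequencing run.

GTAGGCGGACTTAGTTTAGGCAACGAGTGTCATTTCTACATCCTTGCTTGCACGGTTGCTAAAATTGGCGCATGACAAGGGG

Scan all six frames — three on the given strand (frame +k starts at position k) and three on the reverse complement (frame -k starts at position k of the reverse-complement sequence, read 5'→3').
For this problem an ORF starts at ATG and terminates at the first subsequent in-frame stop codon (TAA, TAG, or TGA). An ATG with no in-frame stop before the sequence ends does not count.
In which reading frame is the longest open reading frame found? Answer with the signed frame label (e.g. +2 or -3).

Reverse complement (5'→3'): CCCCTTGTCATGCGCCAATTTTAGCAACCGTGCAAGCAAGGATGTAGAAATGACACTCGTTGCCTAAACTAAGTCCGCCTAC
Frame +1: GTA GGC GGA CTT AGT TTA GGC AAC GAG TGT CAT TTC TAC ATC CTT GCT TGC ACG GTT GCT AAA ATT GGC GCA TGA CAA GGG — no ATG→stop ORF.
Frame +2: TAG GCG GAC TTA GTT TAG GCA ACG AGT GTC ATT TCT ACA TCC TTG CTT GCA CGG TTG CTA AAA TTG GCG CAT GAC AAG GGG — no ATG→stop ORF.
Frame +3: AGG CGG ACT TAG TTT AGG CAA CGA GTG TCA TTT CTA CAT CCT TGC TTG CAC GGT TGC TAA AAT TGG CGC ATG ACA AGG — no ATG→stop ORF.
Frame -1: CCC CTT GTC ATG CGC CAA TTT TAG CAA CCG TGC AAG CAA GGA TGT AGA AAT GAC ACT CGT TGC CTA AAC TAA GTC CGC CTA — ATG at 10, stop TAG at 22 → 15 nt.
Frame -2: CCC TTG TCA TGC GCC AAT TTT AGC AAC CGT GCA AGC AAG GAT GTA GAA ATG ACA CTC GTT GCC TAA ACT AAG TCC GCC TAC — ATG at 50, stop TAA at 65 → 18 nt.
Frame -3: CCT TGT CAT GCG CCA ATT TTA GCA ACC GTG CAA GCA AGG ATG TAG AAA TGA CAC TCG TTG CCT AAA CTA AGT CCG CCT — ATG at 42, stop TAG at 45 → 6 nt.
Longest ORF is 18 nt in frame -2 (positions 50–67).

-2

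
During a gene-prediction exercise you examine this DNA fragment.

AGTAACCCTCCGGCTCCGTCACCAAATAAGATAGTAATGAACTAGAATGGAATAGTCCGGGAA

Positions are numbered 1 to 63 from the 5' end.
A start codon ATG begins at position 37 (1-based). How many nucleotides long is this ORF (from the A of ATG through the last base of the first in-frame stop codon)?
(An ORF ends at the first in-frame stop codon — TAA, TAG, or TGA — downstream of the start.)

9

Codons from position 37: ATG (37–39), AAC (40–42), TAG (43–45).
TAG is the first in-frame stop; ORF spans 37–45, 9 nucleotides.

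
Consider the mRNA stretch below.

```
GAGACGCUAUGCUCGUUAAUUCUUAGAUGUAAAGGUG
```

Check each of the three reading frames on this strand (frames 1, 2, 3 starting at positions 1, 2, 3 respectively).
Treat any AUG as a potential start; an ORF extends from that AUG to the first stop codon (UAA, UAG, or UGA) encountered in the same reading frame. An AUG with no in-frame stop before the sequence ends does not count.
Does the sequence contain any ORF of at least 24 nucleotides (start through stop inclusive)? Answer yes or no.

no

Frame 1: GAG ACG CUA UGC UCG UUA AUU CUU AGA UGU AAA GGU — no AUG→stop ORF.
Frame 2: AGA CGC UAU GCU CGU UAA UUC UUA GAU GUA AAG GUG — no AUG→stop ORF.
Frame 3: GAC GCU AUG CUC GUU AAU UCU UAG AUG UAA AGG — AUG at 9, stop UAG at 24 → 18 nt; AUG at 27, stop UAA at 30 → 6 nt.
Largest ORF found is 18 nucleotides < 24, so no.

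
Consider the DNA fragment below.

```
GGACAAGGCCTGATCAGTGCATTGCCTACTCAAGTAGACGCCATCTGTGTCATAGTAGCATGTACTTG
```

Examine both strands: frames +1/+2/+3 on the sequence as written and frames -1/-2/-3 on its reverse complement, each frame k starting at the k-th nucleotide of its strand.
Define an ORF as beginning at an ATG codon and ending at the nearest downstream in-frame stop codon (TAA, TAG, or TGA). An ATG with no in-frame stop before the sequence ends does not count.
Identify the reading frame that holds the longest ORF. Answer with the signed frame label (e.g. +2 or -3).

Reverse complement (5'→3'): CAAGTACATGCTACTATGACACAGATGGCGTCTACTTGAGTAGGCAATGCACTGATCAGGCCTTGTCC
Frame +1: GGA CAA GGC CTG ATC AGT GCA TTG CCT ACT CAA GTA GAC GCC ATC TGT GTC ATA GTA GCA TGT ACT — no ATG→stop ORF.
Frame +2: GAC AAG GCC TGA TCA GTG CAT TGC CTA CTC AAG TAG ACG CCA TCT GTG TCA TAG TAG CAT GTA CTT — no ATG→stop ORF.
Frame +3: ACA AGG CCT GAT CAG TGC ATT GCC TAC TCA AGT AGA CGC CAT CTG TGT CAT AGT AGC ATG TAC TTG — no ATG→stop ORF.
Frame -1: CAA GTA CAT GCT ACT ATG ACA CAG ATG GCG TCT ACT TGA GTA GGC AAT GCA CTG ATC AGG CCT TGT — ATG at 16, stop TGA at 37 → 24 nt; ATG at 25, stop TGA at 37 → 15 nt.
Frame -2: AAG TAC ATG CTA CTA TGA CAC AGA TGG CGT CTA CTT GAG TAG GCA ATG CAC TGA TCA GGC CTT GTC — ATG at 8, stop TGA at 17 → 12 nt; ATG at 47, stop TGA at 53 → 9 nt.
Frame -3: AGT ACA TGC TAC TAT GAC ACA GAT GGC GTC TAC TTG AGT AGG CAA TGC ACT GAT CAG GCC TTG TCC — no ATG→stop ORF.
Longest ORF is 24 nt in frame -1 (positions 16–39).

-1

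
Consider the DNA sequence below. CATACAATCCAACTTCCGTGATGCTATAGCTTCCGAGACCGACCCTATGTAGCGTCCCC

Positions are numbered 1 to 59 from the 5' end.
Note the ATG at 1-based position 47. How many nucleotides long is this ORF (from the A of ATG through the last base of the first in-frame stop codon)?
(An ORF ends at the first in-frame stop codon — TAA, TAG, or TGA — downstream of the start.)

Codons from position 47: ATG (47–49), TAG (50–52).
TAG is the first in-frame stop; ORF spans 47–52, 6 nucleotides.

6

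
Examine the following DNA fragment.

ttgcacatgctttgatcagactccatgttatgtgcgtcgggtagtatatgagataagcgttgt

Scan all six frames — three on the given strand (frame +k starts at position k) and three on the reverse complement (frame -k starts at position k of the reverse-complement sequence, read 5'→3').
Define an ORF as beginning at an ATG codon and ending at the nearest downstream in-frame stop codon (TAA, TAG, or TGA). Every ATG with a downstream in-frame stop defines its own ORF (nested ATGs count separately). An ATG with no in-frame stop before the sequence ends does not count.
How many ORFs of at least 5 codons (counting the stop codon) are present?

Reverse complement (5'→3'): ACAACGCTTATCTCATATACTACCCGACGCACATAACATGGAGTCTGATCAAAGCATGTGCAA
Frame +1: TTG CAC ATG CTT TGA TCA GAC TCC ATG TTA TGT GCG TCG GGT AGT ATA TGA GAT AAG CGT TGT — ATG at 7, stop TGA at 13 → 9 nt; ATG at 25, stop TGA at 49 → 27 nt.
Frame +2: TGC ACA TGC TTT GAT CAG ACT CCA TGT TAT GTG CGT CGG GTA GTA TAT GAG ATA AGC GTT — no ATG→stop ORF.
Frame +3: GCA CAT GCT TTG ATC AGA CTC CAT GTT ATG TGC GTC GGG TAG TAT ATG AGA TAA GCG TTG — ATG at 30, stop TAG at 42 → 15 nt; ATG at 48, stop TAA at 54 → 9 nt.
Frame -1: ACA ACG CTT ATC TCA TAT ACT ACC CGA CGC ACA TAA CAT GGA GTC TGA TCA AAG CAT GTG CAA — no ATG→stop ORF.
Frame -2: CAA CGC TTA TCT CAT ATA CTA CCC GAC GCA CAT AAC ATG GAG TCT GAT CAA AGC ATG TGC — no ATG→stop ORF.
Frame -3: AAC GCT TAT CTC ATA TAC TAC CCG ACG CAC ATA ACA TGG AGT CTG ATC AAA GCA TGT GCA — no ATG→stop ORF.
ORFs ≥ 5 codons: frame +1 25–51 (9 codons), frame +3 30–44 (5 codons). Count = 2.

2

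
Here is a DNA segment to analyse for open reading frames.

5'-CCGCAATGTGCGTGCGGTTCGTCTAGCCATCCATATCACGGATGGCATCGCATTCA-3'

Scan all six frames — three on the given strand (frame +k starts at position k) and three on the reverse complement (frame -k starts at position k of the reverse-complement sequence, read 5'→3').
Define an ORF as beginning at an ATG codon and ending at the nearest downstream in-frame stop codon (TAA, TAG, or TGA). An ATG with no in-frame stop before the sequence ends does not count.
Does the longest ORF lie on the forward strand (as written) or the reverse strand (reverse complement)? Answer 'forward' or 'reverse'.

forward

Reverse complement (5'→3'): TGAATGCGATGCCATCCGTGATATGGATGGCTAGACGAACCGCACGCACATTGCGG
Frame +1: CCG CAA TGT GCG TGC GGT TCG TCT AGC CAT CCA TAT CAC GGA TGG CAT CGC ATT — no ATG→stop ORF.
Frame +2: CGC AAT GTG CGT GCG GTT CGT CTA GCC ATC CAT ATC ACG GAT GGC ATC GCA TTC — no ATG→stop ORF.
Frame +3: GCA ATG TGC GTG CGG TTC GTC TAG CCA TCC ATA TCA CGG ATG GCA TCG CAT TCA — ATG at 6, stop TAG at 24 → 21 nt.
Frame -1: TGA ATG CGA TGC CAT CCG TGA TAT GGA TGG CTA GAC GAA CCG CAC GCA CAT TGC — ATG at 4, stop TGA at 19 → 18 nt.
Frame -2: GAA TGC GAT GCC ATC CGT GAT ATG GAT GGC TAG ACG AAC CGC ACG CAC ATT GCG — ATG at 23, stop TAG at 32 → 12 nt.
Frame -3: AAT GCG ATG CCA TCC GTG ATA TGG ATG GCT AGA CGA ACC GCA CGC ACA TTG CGG — no ATG→stop ORF.
Forward-strand max 21 nt; reverse-strand max 18 nt. The forward strand has the longer ORF.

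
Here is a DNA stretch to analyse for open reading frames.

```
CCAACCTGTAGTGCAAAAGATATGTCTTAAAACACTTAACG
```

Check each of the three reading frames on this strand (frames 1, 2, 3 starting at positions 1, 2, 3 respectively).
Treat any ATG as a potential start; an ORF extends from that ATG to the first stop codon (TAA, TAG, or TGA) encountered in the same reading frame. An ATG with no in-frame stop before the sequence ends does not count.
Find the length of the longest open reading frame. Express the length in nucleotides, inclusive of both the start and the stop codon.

9

Frame 1: CCA ACC TGT AGT GCA AAA GAT ATG TCT TAA AAC ACT TAA — ATG at 22, stop TAA at 28 → 9 nt.
Frame 2: CAA CCT GTA GTG CAA AAG ATA TGT CTT AAA ACA CTT AAC — no ATG→stop ORF.
Frame 3: AAC CTG TAG TGC AAA AGA TAT GTC TTA AAA CAC TTA ACG — no ATG→stop ORF.
Longest: frame 1, positions 22–30, 9 nt = 3 codons = 2 aa. → 9 nucleotides.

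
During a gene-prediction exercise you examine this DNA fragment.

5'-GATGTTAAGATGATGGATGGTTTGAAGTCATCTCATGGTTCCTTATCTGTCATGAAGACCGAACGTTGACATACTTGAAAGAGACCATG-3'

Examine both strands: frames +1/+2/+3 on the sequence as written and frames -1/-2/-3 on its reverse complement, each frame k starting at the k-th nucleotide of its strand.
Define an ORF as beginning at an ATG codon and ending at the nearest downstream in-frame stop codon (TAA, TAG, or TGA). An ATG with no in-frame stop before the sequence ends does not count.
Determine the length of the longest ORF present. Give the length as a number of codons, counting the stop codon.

20

Reverse complement (5'→3'): CATGGTCTCTTTCAAGTATGTCAACGTTCGGTCTTCATGACAGATAAGGAACCATGAGATGACTTCAAACCATCCATCATCTTAACATC
Frame +1: GAT GTT AAG ATG ATG GAT GGT TTG AAG TCA TCT CAT GGT TCC TTA TCT GTC ATG AAG ACC GAA CGT TGA CAT ACT TGA AAG AGA CCA — ATG at 10, stop TGA at 67 → 60 nt; ATG at 13, stop TGA at 67 → 57 nt; ATG at 52, stop TGA at 67 → 18 nt.
Frame +2: ATG TTA AGA TGA TGG ATG GTT TGA AGT CAT CTC ATG GTT CCT TAT CTG TCA TGA AGA CCG AAC GTT GAC ATA CTT GAA AGA GAC CAT — ATG at 2, stop TGA at 11 → 12 nt; ATG at 17, stop TGA at 23 → 9 nt; ATG at 35, stop TGA at 53 → 21 nt.
Frame +3: TGT TAA GAT GAT GGA TGG TTT GAA GTC ATC TCA TGG TTC CTT ATC TGT CAT GAA GAC CGA ACG TTG ACA TAC TTG AAA GAG ACC ATG — no ATG→stop ORF.
Frame -1: CAT GGT CTC TTT CAA GTA TGT CAA CGT TCG GTC TTC ATG ACA GAT AAG GAA CCA TGA GAT GAC TTC AAA CCA TCC ATC ATC TTA ACA — ATG at 37, stop TGA at 55 → 21 nt.
Frame -2: ATG GTC TCT TTC AAG TAT GTC AAC GTT CGG TCT TCA TGA CAG ATA AGG AAC CAT GAG ATG ACT TCA AAC CAT CCA TCA TCT TAA CAT — ATG at 2, stop TGA at 38 → 39 nt; ATG at 59, stop TAA at 83 → 27 nt.
Frame -3: TGG TCT CTT TCA AGT ATG TCA ACG TTC GGT CTT CAT GAC AGA TAA GGA ACC ATG AGA TGA CTT CAA ACC ATC CAT CAT CTT AAC ATC — ATG at 18, stop TAA at 45 → 30 nt; ATG at 54, stop TGA at 60 → 9 nt.
Longest: frame +1, positions 10–69, 60 nt = 20 codons = 19 aa. → 20 codons.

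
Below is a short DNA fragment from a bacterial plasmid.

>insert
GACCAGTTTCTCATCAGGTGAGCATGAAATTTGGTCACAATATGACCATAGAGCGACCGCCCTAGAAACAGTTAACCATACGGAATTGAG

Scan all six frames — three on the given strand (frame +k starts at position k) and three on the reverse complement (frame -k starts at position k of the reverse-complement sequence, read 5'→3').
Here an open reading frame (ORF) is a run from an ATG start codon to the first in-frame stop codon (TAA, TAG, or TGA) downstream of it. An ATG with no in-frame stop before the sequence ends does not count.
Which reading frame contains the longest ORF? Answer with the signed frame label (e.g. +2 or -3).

+3

Reverse complement (5'→3'): CTCAATTCCGTATGGTTAACTGTTTCTAGGGCGGTCGCTCTATGGTCATATTGTGACCAAATTTCATGCTCACCTGATGAGAAACTGGTC
Frame +1: GAC CAG TTT CTC ATC AGG TGA GCA TGA AAT TTG GTC ACA ATA TGA CCA TAG AGC GAC CGC CCT AGA AAC AGT TAA CCA TAC GGA ATT GAG — no ATG→stop ORF.
Frame +2: ACC AGT TTC TCA TCA GGT GAG CAT GAA ATT TGG TCA CAA TAT GAC CAT AGA GCG ACC GCC CTA GAA ACA GTT AAC CAT ACG GAA TTG — no ATG→stop ORF.
Frame +3: CCA GTT TCT CAT CAG GTG AGC ATG AAA TTT GGT CAC AAT ATG ACC ATA GAG CGA CCG CCC TAG AAA CAG TTA ACC ATA CGG AAT TGA — ATG at 24, stop TAG at 63 → 42 nt; ATG at 42, stop TAG at 63 → 24 nt.
Frame -1: CTC AAT TCC GTA TGG TTA ACT GTT TCT AGG GCG GTC GCT CTA TGG TCA TAT TGT GAC CAA ATT TCA TGC TCA CCT GAT GAG AAA CTG GTC — no ATG→stop ORF.
Frame -2: TCA ATT CCG TAT GGT TAA CTG TTT CTA GGG CGG TCG CTC TAT GGT CAT ATT GTG ACC AAA TTT CAT GCT CAC CTG ATG AGA AAC TGG — no ATG→stop ORF.
Frame -3: CAA TTC CGT ATG GTT AAC TGT TTC TAG GGC GGT CGC TCT ATG GTC ATA TTG TGA CCA AAT TTC ATG CTC ACC TGA TGA GAA ACT GGT — ATG at 12, stop TAG at 27 → 18 nt; ATG at 42, stop TGA at 54 → 15 nt; ATG at 66, stop TGA at 75 → 12 nt.
Longest ORF is 42 nt in frame +3 (positions 24–65).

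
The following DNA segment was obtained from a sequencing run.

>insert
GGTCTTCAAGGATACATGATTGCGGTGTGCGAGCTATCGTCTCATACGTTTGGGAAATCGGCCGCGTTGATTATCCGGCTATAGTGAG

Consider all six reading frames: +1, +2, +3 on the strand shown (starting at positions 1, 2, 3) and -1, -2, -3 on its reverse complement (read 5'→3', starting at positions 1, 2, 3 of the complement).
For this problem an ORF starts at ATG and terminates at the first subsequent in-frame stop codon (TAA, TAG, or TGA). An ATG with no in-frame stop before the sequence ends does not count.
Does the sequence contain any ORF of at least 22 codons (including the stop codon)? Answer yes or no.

yes

Reverse complement (5'→3'): CTCACTATAGCCGGATAATCAACGCGGCCGATTTCCCAAACGTATGAGACGATAGCTCGCACACCGCAATCATGTATCCTTGAAGACC
Frame +1: GGT CTT CAA GGA TAC ATG ATT GCG GTG TGC GAG CTA TCG TCT CAT ACG TTT GGG AAA TCG GCC GCG TTG ATT ATC CGG CTA TAG TGA — ATG at 16, stop TAG at 82 → 69 nt.
Frame +2: GTC TTC AAG GAT ACA TGA TTG CGG TGT GCG AGC TAT CGT CTC ATA CGT TTG GGA AAT CGG CCG CGT TGA TTA TCC GGC TAT AGT GAG — no ATG→stop ORF.
Frame +3: TCT TCA AGG ATA CAT GAT TGC GGT GTG CGA GCT ATC GTC TCA TAC GTT TGG GAA ATC GGC CGC GTT GAT TAT CCG GCT ATA GTG — no ATG→stop ORF.
Frame -1: CTC ACT ATA GCC GGA TAA TCA ACG CGG CCG ATT TCC CAA ACG TAT GAG ACG ATA GCT CGC ACA CCG CAA TCA TGT ATC CTT GAA GAC — no ATG→stop ORF.
Frame -2: TCA CTA TAG CCG GAT AAT CAA CGC GGC CGA TTT CCC AAA CGT ATG AGA CGA TAG CTC GCA CAC CGC AAT CAT GTA TCC TTG AAG ACC — ATG at 44, stop TAG at 53 → 12 nt.
Frame -3: CAC TAT AGC CGG ATA ATC AAC GCG GCC GAT TTC CCA AAC GTA TGA GAC GAT AGC TCG CAC ACC GCA ATC ATG TAT CCT TGA AGA — ATG at 72, stop TGA at 81 → 12 nt.
Frame +1 has an ORF of 23 codons (positions 16–84) ≥ 22, so yes.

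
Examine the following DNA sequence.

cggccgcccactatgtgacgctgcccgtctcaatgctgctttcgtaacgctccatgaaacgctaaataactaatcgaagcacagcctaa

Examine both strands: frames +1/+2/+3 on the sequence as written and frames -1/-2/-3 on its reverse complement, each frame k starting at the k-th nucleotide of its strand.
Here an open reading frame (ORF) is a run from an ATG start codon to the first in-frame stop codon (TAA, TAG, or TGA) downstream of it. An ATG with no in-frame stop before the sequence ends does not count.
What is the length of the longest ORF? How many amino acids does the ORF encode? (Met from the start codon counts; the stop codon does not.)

14

Reverse complement (5'→3'): TTAGGCTGTGCTTCGATTAGTTATTTAGCGTTTCATGGAGCGTTACGAAAGCAGCATTGAGACGGGCAGCGTCACATAGTGGGCGGCCG
Frame +1: CGG CCG CCC ACT ATG TGA CGC TGC CCG TCT CAA TGC TGC TTT CGT AAC GCT CCA TGA AAC GCT AAA TAA CTA ATC GAA GCA CAG CCT — ATG at 13, stop TGA at 16 → 6 nt.
Frame +2: GGC CGC CCA CTA TGT GAC GCT GCC CGT CTC AAT GCT GCT TTC GTA ACG CTC CAT GAA ACG CTA AAT AAC TAA TCG AAG CAC AGC CTA — no ATG→stop ORF.
Frame +3: GCC GCC CAC TAT GTG ACG CTG CCC GTC TCA ATG CTG CTT TCG TAA CGC TCC ATG AAA CGC TAA ATA ACT AAT CGA AGC ACA GCC TAA — ATG at 33, stop TAA at 45 → 15 nt; ATG at 54, stop TAA at 63 → 12 nt.
Frame -1: TTA GGC TGT GCT TCG ATT AGT TAT TTA GCG TTT CAT GGA GCG TTA CGA AAG CAG CAT TGA GAC GGG CAG CGT CAC ATA GTG GGC GGC — no ATG→stop ORF.
Frame -2: TAG GCT GTG CTT CGA TTA GTT ATT TAG CGT TTC ATG GAG CGT TAC GAA AGC AGC ATT GAG ACG GGC AGC GTC ACA TAG TGG GCG GCC — ATG at 35, stop TAG at 77 → 45 nt.
Frame -3: AGG CTG TGC TTC GAT TAG TTA TTT AGC GTT TCA TGG AGC GTT ACG AAA GCA GCA TTG AGA CGG GCA GCG TCA CAT AGT GGG CGG CCG — no ATG→stop ORF.
Longest: frame -2, positions 35–79, 45 nt = 15 codons = 14 aa. → 14 amino acids.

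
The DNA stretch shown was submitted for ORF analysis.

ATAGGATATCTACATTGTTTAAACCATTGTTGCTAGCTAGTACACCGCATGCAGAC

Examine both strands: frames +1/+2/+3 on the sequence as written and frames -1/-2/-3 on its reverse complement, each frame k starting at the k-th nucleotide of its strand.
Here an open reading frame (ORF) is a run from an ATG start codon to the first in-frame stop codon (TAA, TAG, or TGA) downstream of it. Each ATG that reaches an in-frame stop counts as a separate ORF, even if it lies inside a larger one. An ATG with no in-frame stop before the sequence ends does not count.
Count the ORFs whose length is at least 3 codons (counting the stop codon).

Reverse complement (5'→3'): GTCTGCATGCGGTGTACTAGCTAGCAACAATGGTTTAAACAATGTAGATATCCTAT
Frame +1: ATA GGA TAT CTA CAT TGT TTA AAC CAT TGT TGC TAG CTA GTA CAC CGC ATG CAG — no ATG→stop ORF.
Frame +2: TAG GAT ATC TAC ATT GTT TAA ACC ATT GTT GCT AGC TAG TAC ACC GCA TGC AGA — no ATG→stop ORF.
Frame +3: AGG ATA TCT ACA TTG TTT AAA CCA TTG TTG CTA GCT AGT ACA CCG CAT GCA GAC — no ATG→stop ORF.
Frame -1: GTC TGC ATG CGG TGT ACT AGC TAG CAA CAA TGG TTT AAA CAA TGT AGA TAT CCT — ATG at 7, stop TAG at 22 → 18 nt.
Frame -2: TCT GCA TGC GGT GTA CTA GCT AGC AAC AAT GGT TTA AAC AAT GTA GAT ATC CTA — no ATG→stop ORF.
Frame -3: CTG CAT GCG GTG TAC TAG CTA GCA ACA ATG GTT TAA ACA ATG TAG ATA TCC TAT — ATG at 30, stop TAA at 36 → 9 nt; ATG at 42, stop TAG at 45 → 6 nt.
ORFs ≥ 3 codons: frame -1 7–24 (6 codons), frame -3 30–38 (3 codons). Count = 2.

2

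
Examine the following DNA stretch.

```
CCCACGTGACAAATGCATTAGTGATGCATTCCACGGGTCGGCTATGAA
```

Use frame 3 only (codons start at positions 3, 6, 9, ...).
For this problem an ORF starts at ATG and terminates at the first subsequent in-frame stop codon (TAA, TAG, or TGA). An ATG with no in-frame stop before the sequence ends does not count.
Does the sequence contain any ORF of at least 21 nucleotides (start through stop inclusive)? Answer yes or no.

yes

Frame 3: CAC GTG ACA AAT GCA TTA GTG ATG CAT TCC ACG GGT CGG CTA TGA — ATG at 24, stop TGA at 45 → 24 nt.
Frame 3 has an ORF of 24 nucleotides (positions 24–47) ≥ 21, so yes.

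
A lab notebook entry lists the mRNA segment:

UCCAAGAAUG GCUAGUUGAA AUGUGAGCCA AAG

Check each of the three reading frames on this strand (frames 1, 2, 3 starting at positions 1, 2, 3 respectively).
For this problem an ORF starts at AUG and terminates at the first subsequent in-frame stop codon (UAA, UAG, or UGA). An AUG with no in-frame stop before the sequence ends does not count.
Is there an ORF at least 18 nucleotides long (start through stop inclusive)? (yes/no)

no

Frame 1: UCC AAG AAU GGC UAG UUG AAA UGU GAG CCA AAG — no AUG→stop ORF.
Frame 2: CCA AGA AUG GCU AGU UGA AAU GUG AGC CAA — AUG at 8, stop UGA at 17 → 12 nt.
Frame 3: CAA GAA UGG CUA GUU GAA AUG UGA GCC AAA — AUG at 21, stop UGA at 24 → 6 nt.
Largest ORF found is 12 nucleotides < 18, so no.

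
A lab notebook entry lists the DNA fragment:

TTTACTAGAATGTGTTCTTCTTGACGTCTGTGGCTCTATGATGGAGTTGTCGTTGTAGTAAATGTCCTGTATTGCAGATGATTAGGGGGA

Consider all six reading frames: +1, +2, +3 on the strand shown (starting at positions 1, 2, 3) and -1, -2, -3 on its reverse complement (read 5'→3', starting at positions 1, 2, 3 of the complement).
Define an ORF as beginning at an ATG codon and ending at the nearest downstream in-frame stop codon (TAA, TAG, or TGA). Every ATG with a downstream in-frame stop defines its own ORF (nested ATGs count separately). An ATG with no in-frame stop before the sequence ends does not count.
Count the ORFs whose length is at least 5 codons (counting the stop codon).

Reverse complement (5'→3'): TCCCCCTAATCATCTGCAATACAGGACATTTACTACAACGACAACTCCATCATAGAGCCACAGACGTCAAGAAGAACACATTCTAGTAAA
Frame +1: TTT ACT AGA ATG TGT TCT TCT TGA CGT CTG TGG CTC TAT GAT GGA GTT GTC GTT GTA GTA AAT GTC CTG TAT TGC AGA TGA TTA GGG GGA — ATG at 10, stop TGA at 22 → 15 nt.
Frame +2: TTA CTA GAA TGT GTT CTT CTT GAC GTC TGT GGC TCT ATG ATG GAG TTG TCG TTG TAG TAA ATG TCC TGT ATT GCA GAT GAT TAG GGG — ATG at 38, stop TAG at 56 → 21 nt; ATG at 41, stop TAG at 56 → 18 nt; ATG at 62, stop TAG at 83 → 24 nt.
Frame +3: TAC TAG AAT GTG TTC TTC TTG ACG TCT GTG GCT CTA TGA TGG AGT TGT CGT TGT AGT AAA TGT CCT GTA TTG CAG ATG ATT AGG GGG — no ATG→stop ORF.
Frame -1: TCC CCC TAA TCA TCT GCA ATA CAG GAC ATT TAC TAC AAC GAC AAC TCC ATC ATA GAG CCA CAG ACG TCA AGA AGA ACA CAT TCT AGT AAA — no ATG→stop ORF.
Frame -2: CCC CCT AAT CAT CTG CAA TAC AGG ACA TTT ACT ACA ACG ACA ACT CCA TCA TAG AGC CAC AGA CGT CAA GAA GAA CAC ATT CTA GTA — no ATG→stop ORF.
Frame -3: CCC CTA ATC ATC TGC AAT ACA GGA CAT TTA CTA CAA CGA CAA CTC CAT CAT AGA GCC ACA GAC GTC AAG AAG AAC ACA TTC TAG TAA — no ATG→stop ORF.
ORFs ≥ 5 codons: frame +1 10–24 (5 codons), frame +2 38–58 (7 codons), frame +2 41–58 (6 codons), frame +2 62–85 (8 codons). Count = 4.

4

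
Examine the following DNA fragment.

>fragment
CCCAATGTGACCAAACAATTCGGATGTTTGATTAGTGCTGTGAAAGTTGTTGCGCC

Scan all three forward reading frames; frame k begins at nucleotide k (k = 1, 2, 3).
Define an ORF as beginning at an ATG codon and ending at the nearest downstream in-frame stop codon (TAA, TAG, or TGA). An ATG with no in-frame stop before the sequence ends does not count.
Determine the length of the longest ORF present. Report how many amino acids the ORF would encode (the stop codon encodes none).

3

Frame 1: CCC AAT GTG ACC AAA CAA TTC GGA TGT TTG ATT AGT GCT GTG AAA GTT GTT GCG — no ATG→stop ORF.
Frame 2: CCA ATG TGA CCA AAC AAT TCG GAT GTT TGA TTA GTG CTG TGA AAG TTG TTG CGC — ATG at 5, stop TGA at 8 → 6 nt.
Frame 3: CAA TGT GAC CAA ACA ATT CGG ATG TTT GAT TAG TGC TGT GAA AGT TGT TGC GCC — ATG at 24, stop TAG at 33 → 12 nt.
Longest: frame 3, positions 24–35, 12 nt = 4 codons = 3 aa. → 3 amino acids.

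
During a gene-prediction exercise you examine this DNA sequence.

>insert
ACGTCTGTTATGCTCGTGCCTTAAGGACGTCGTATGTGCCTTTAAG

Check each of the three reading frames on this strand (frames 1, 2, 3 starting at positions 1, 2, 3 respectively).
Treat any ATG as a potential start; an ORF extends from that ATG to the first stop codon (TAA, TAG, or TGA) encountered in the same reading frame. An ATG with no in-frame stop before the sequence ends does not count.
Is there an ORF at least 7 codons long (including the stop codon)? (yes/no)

Frame 1: ACG TCT GTT ATG CTC GTG CCT TAA GGA CGT CGT ATG TGC CTT TAA — ATG at 10, stop TAA at 22 → 15 nt; ATG at 34, stop TAA at 43 → 12 nt.
Frame 2: CGT CTG TTA TGC TCG TGC CTT AAG GAC GTC GTA TGT GCC TTT AAG — no ATG→stop ORF.
Frame 3: GTC TGT TAT GCT CGT GCC TTA AGG ACG TCG TAT GTG CCT TTA — no ATG→stop ORF.
Largest ORF found is 5 codons < 7, so no.

no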